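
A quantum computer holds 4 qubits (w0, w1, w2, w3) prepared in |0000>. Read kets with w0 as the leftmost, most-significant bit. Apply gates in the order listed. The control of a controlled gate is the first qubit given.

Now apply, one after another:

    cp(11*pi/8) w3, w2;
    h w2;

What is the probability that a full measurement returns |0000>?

A full measurement returns |0000> with probability 1/2.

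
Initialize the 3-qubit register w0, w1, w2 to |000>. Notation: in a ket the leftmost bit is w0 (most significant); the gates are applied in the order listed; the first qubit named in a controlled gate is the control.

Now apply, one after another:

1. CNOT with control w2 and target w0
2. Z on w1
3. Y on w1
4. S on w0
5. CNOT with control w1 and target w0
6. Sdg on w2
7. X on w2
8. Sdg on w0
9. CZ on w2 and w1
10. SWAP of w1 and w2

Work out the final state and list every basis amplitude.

After the circuit, the state carries amplitude -1 on |111>, and 0 on every other basis state.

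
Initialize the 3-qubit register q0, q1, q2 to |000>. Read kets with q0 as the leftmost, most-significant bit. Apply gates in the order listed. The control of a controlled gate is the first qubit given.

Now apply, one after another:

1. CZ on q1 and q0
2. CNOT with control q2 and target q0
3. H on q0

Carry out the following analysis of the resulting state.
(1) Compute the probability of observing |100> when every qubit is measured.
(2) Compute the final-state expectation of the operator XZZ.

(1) The probability of measuring |100> is 1/2.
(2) The expectation value of XZZ is 1.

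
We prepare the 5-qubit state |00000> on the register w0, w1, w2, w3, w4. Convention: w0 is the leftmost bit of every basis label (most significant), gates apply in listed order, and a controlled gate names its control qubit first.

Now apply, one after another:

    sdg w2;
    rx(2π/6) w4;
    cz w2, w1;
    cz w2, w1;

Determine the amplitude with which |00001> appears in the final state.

|00001> carries amplitude -I/2 in the final state. Key observation: steps 3-4 multiply out to the identity, so the circuit reduces to the remaining gates.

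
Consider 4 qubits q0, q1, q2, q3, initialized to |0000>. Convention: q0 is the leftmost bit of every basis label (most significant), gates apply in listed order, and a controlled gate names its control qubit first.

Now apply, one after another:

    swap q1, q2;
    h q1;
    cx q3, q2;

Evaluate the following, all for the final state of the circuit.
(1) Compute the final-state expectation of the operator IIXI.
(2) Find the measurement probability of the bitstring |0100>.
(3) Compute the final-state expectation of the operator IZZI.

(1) The observable IIXI averages to 0.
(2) Outcome |0100> occurs with probability 1/2.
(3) The expectation value of IZZI is 0.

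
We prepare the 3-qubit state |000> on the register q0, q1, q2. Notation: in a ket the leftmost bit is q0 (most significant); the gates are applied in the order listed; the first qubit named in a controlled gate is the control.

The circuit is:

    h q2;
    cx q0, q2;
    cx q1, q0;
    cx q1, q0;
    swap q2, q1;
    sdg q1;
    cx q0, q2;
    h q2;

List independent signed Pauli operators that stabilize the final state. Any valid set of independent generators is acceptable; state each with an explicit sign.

The final state is stabilized by the group generated by -IYI, +IIX, +ZII; other independent generating sets are equally valid.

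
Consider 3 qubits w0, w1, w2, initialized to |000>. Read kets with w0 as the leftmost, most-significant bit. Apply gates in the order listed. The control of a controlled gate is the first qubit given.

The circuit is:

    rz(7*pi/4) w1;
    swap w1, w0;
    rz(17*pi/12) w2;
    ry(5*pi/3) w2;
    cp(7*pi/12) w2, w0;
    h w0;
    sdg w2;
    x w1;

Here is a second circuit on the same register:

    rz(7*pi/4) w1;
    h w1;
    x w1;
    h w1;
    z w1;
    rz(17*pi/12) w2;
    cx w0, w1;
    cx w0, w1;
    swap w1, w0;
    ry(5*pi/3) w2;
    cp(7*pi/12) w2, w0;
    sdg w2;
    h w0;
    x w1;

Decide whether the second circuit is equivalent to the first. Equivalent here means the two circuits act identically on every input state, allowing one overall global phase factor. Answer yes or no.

Yes, they are equivalent — the unitaries differ by at most a global phase.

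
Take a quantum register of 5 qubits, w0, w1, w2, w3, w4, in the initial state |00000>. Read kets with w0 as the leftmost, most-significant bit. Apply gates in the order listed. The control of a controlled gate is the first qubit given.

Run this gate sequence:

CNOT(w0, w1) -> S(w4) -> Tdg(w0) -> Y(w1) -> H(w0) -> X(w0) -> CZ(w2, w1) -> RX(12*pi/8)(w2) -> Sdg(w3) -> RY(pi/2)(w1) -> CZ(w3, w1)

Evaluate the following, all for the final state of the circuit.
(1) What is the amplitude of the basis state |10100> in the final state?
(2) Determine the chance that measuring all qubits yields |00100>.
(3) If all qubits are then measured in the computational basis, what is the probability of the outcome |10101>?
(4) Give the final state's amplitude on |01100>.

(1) The final state's coefficient on |10100> equals -sqrt(2)/4.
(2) The probability of measuring |00100> is 1/8.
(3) Outcome |10101> occurs with probability 0.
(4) |01100> carries amplitude sqrt(2)/4 in the final state.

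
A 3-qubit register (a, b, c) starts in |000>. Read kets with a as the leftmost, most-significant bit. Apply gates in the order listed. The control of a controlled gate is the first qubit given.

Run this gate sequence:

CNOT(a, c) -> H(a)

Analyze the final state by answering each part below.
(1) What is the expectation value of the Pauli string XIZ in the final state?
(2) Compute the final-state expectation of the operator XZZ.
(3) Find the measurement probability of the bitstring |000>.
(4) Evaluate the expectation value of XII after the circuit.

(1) The expectation value of XIZ is 1.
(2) The expectation value of XZZ is 1.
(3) The probability of measuring |000> is 1/2.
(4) The observable XII averages to 1.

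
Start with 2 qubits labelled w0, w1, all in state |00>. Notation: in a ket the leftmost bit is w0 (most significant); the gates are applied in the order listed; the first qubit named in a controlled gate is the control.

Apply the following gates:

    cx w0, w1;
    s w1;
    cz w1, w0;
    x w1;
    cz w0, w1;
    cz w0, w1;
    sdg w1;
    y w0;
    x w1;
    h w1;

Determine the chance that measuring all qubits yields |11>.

A full measurement returns |11> with probability 1/2.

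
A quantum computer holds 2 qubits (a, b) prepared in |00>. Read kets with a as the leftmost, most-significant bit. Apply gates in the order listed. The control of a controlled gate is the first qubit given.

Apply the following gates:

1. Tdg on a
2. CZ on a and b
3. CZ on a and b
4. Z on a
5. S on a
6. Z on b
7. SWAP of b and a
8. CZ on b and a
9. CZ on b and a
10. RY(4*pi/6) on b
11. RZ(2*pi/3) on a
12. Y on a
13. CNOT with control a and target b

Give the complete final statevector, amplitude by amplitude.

The final amplitudes are 0 on |00>, 0 on |01>, sqrt(3)*exp(I*pi/6)/2 on |10>, exp(I*pi/6)/2 on |11>. Key observation: steps 8-9 multiply out to the identity, so the circuit reduces to the remaining gates.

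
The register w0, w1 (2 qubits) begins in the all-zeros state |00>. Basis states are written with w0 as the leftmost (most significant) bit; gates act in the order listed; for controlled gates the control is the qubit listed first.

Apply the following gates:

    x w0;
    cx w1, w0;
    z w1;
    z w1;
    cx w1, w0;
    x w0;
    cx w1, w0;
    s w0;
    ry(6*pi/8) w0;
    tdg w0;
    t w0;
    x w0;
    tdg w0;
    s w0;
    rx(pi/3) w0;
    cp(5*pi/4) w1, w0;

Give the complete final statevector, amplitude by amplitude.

After the circuit, the state carries amplitude sqrt(3*sqrt(2) + 6)/4 - sqrt(2 - sqrt(2))*exp(3*I*pi/4)/4 on |00>, 0 on |01>, -I*sqrt(sqrt(2) + 2)/4 + sqrt(6 - 3*sqrt(2))*exp(I*pi/4)/4 on |10>, 0 on |11>. Key observation: steps 1-6 multiply out to the identity, so the circuit reduces to the remaining gates.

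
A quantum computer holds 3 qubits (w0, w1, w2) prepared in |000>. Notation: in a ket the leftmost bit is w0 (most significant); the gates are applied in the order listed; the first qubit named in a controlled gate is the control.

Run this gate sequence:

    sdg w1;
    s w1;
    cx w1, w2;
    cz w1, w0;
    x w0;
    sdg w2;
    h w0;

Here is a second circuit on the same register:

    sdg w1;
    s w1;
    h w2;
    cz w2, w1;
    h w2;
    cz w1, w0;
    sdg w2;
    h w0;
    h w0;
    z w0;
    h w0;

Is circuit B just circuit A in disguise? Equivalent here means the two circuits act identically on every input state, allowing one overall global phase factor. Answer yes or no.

No: there is an input state on which the two circuits produce genuinely different outputs (not merely differing by a phase).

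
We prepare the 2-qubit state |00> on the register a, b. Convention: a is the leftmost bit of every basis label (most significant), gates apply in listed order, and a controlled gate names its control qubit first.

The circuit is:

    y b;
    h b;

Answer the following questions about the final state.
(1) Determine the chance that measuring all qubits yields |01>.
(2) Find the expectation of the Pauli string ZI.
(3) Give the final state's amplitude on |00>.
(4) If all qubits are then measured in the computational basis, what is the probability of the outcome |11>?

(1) A full measurement returns |01> with probability 1/2.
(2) In the final state, ZI has expectation 1.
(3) |00> carries amplitude sqrt(2)*I/2 in the final state.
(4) Outcome |11> occurs with probability 0.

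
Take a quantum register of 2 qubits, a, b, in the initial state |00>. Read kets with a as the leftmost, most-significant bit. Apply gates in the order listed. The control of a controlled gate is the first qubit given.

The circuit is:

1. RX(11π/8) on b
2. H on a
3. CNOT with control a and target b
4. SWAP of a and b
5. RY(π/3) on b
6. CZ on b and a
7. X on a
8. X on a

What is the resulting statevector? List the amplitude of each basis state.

After the circuit, the state carries amplitude -sqrt(6)*cos(5*pi/16)/4 + sqrt(2)*I*sin(5*pi/16)/4 on |00>, -sqrt(2)*cos(5*pi/16)/4 - sqrt(6)*I*sin(5*pi/16)/4 on |01>, sqrt(2)*cos(5*pi/16)/4 - sqrt(6)*I*sin(5*pi/16)/4 on |10>, sqrt(6)*cos(5*pi/16)/4 + sqrt(2)*I*sin(5*pi/16)/4 on |11>. Key observation: steps 7-8 multiply out to the identity, so the circuit reduces to the remaining gates.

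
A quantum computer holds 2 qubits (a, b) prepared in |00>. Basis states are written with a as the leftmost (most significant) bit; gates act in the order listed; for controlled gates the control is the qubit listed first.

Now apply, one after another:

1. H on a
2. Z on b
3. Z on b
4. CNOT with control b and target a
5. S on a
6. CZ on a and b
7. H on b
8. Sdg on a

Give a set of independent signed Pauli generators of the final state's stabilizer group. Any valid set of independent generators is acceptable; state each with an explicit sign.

The final state is stabilized by the group generated by +XI, +IX; other independent generating sets are equally valid.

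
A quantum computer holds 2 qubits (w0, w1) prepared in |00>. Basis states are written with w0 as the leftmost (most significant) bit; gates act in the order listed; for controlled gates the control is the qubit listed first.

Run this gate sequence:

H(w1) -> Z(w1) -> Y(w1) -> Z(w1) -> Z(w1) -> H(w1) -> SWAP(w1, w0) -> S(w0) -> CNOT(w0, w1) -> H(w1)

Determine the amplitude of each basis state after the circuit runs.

The resulting statevector has amplitude sqrt(2)*I/2 on |00>, sqrt(2)*I/2 on |01>, 0 on |10>, 0 on |11>.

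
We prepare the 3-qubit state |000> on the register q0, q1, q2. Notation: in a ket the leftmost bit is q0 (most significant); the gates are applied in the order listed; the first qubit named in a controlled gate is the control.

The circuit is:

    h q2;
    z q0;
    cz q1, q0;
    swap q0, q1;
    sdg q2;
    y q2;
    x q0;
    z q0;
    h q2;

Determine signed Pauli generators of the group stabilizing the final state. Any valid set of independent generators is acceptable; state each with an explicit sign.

The final state is stabilized by the group generated by +IIY, -ZII, +IZI; other independent generating sets are equally valid.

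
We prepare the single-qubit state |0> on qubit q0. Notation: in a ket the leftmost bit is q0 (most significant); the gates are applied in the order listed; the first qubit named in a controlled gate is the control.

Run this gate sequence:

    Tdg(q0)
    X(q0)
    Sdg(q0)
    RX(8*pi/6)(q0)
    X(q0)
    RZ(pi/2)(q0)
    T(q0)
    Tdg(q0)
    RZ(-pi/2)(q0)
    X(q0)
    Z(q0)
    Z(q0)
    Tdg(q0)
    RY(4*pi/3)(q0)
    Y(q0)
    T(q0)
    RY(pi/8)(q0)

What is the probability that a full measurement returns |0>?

The probability of measuring |0> is -sqrt(3)*sin(pi/16)*cos(pi/16)/8 + 3*sin(pi/16)**2/8 + 5*cos(pi/16)**2/8 - 3*I*exp(I*pi/4)*cos(pi/16)**2/16 - sqrt(3)*exp(I*pi/4)*sin(pi/16)*cos(pi/16)/8 - 3*I*exp(-I*pi/4)*sin(pi/16)**2/16 + 3*I*exp(I*pi/4)*sin(pi/16)**2/16 - sqrt(3)*exp(-I*pi/4)*sin(pi/16)*cos(pi/16)/8 + 3*I*exp(-I*pi/4)*cos(pi/16)**2/16.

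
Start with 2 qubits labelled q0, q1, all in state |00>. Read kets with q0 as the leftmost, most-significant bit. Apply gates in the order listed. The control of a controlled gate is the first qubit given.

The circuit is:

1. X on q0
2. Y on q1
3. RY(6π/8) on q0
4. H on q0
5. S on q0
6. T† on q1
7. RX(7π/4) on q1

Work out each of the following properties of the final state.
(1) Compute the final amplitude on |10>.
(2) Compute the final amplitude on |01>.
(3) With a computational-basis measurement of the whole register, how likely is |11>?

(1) The amplitude on |10> is -sqrt(2)*exp(I*pi/4)/4.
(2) The final state's coefficient on |01> equals sqrt(2)*exp(I*pi/4)/4.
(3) The probability of measuring |11> is sqrt(2)/4 + 3/8.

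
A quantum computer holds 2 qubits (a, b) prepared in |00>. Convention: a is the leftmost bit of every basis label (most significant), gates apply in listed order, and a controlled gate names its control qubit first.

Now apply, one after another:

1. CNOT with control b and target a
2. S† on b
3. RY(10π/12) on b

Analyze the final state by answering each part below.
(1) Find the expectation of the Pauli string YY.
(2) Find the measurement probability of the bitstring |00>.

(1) The expectation value of YY is 0.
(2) Outcome |00> occurs with probability 1/2 - sqrt(3)/4.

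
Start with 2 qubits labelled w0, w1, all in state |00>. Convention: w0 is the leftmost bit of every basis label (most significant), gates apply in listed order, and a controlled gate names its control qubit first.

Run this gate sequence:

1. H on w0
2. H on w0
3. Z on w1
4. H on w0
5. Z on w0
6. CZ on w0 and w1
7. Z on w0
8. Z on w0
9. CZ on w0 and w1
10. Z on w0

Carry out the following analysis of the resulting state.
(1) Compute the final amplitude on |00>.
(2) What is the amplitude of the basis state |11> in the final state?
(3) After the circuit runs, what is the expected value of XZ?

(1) |00> carries amplitude sqrt(2)/2 in the final state. Key observation: steps 5-10 multiply out to the identity, so the circuit reduces to the remaining gates.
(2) The final state's coefficient on |11> equals 0.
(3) The observable XZ averages to 1.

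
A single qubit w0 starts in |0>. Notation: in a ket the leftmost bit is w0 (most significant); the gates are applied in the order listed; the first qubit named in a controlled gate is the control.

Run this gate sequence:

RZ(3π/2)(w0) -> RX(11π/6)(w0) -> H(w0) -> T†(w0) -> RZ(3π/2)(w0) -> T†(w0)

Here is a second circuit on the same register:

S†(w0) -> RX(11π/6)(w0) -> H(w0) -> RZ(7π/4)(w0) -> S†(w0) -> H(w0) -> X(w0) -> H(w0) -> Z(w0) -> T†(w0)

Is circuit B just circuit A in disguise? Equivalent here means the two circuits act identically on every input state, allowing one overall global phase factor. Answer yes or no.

Yes — the two circuits implement the same unitary up to a global phase.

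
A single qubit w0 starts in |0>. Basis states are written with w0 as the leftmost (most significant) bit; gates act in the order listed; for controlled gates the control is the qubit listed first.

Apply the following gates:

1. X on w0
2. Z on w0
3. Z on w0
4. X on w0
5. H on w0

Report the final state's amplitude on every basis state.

After the circuit, the state carries amplitude sqrt(2)/2 on |0>, sqrt(2)/2 on |1>.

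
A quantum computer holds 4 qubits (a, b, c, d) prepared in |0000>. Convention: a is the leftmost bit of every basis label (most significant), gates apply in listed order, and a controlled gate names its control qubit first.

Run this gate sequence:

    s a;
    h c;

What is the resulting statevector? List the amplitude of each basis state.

The final amplitudes are sqrt(2)/2 on |0000>, sqrt(2)/2 on |0010>, and 0 on every other basis state.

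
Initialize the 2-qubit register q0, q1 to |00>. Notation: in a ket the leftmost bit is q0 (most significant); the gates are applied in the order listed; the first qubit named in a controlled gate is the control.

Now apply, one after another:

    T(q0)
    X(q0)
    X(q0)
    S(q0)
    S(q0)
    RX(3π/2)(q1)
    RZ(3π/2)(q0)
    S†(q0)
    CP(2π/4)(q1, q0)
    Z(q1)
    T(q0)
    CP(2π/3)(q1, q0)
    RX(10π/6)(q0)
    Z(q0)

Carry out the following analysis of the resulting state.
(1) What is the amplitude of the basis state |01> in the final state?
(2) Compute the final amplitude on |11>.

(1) |01> carries amplitude sqrt(6)*exp(3*I*pi/4)/4 in the final state. Key observation: steps 2-3 multiply out to the identity, so the circuit reduces to the remaining gates.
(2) The final state's coefficient on |11> equals sqrt(2)*exp(I*pi/4)/4.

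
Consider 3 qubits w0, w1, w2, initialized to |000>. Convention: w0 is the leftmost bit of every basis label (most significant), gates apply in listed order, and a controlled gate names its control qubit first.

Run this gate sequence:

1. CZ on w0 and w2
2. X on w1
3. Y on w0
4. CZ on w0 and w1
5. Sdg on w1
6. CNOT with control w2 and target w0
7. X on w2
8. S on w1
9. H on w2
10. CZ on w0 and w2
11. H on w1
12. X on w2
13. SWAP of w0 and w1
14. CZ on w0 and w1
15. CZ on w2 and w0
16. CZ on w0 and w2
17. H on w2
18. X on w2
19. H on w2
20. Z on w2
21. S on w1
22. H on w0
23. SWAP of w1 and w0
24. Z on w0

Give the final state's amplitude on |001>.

The amplitude on |001> is 0.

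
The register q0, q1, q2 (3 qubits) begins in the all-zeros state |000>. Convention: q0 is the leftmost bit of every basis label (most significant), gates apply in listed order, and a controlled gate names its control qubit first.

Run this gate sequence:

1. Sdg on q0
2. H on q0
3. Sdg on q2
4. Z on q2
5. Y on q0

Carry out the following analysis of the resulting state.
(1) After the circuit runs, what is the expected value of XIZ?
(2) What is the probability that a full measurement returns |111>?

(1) The expectation value of XIZ is -1.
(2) The probability of measuring |111> is 0.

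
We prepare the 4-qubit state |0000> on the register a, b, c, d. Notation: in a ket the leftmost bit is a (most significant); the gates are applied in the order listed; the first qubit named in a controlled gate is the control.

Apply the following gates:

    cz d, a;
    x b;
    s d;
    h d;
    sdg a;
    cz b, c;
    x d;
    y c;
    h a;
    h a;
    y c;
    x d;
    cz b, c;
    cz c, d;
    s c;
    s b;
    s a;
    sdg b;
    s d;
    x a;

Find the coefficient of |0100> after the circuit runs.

The amplitude on |0100> is 0. Key observation: gates 6-13 undo each other exactly, leaving only the rest of the circuit to track.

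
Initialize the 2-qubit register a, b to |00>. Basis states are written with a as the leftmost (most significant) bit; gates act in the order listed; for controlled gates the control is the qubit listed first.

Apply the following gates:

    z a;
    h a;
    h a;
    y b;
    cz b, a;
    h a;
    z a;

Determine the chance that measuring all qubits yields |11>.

The probability of measuring |11> is 1/2.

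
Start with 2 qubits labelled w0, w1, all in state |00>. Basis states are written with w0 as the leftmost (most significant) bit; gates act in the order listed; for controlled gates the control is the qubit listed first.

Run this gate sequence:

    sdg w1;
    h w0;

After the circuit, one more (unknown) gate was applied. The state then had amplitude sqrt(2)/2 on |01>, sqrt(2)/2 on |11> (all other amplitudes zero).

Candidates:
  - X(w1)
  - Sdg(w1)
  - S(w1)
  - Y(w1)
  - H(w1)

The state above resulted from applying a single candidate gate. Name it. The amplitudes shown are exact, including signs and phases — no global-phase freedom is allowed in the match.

The unique candidate consistent with the amplitudes is X(w1).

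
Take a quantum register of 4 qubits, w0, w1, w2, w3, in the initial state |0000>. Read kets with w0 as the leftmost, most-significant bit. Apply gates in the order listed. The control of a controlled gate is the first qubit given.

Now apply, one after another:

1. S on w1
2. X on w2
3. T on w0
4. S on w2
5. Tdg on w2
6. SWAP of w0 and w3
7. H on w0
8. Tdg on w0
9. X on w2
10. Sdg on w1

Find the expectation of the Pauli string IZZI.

In the final state, IZZI has expectation 1.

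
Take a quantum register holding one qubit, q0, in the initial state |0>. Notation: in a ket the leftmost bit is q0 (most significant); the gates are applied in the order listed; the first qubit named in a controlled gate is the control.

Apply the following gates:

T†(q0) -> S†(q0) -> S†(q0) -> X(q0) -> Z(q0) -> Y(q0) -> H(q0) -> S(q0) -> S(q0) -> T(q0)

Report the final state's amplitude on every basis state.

The final amplitudes are sqrt(2)*I/2 on |0>, -sqrt(2)*exp(3*I*pi/4)/2 on |1>.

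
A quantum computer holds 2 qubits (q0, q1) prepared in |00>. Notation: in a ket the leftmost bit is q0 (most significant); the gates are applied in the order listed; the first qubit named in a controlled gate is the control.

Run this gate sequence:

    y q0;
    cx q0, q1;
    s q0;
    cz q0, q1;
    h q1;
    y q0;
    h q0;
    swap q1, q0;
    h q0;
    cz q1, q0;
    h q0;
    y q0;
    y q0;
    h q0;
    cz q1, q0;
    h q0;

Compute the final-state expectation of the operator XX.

In the final state, XX has expectation -1. Key observation: steps 9-16 multiply out to the identity, so the circuit reduces to the remaining gates.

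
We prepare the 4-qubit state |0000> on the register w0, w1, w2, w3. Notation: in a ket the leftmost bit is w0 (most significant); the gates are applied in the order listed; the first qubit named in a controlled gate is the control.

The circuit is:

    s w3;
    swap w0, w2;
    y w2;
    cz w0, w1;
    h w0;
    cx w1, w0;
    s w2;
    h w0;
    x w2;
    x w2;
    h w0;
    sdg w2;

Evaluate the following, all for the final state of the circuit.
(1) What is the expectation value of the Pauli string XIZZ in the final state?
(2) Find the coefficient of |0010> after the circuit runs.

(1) In the final state, XIZZ has expectation -1.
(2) |0010> carries amplitude sqrt(2)*I/2 in the final state.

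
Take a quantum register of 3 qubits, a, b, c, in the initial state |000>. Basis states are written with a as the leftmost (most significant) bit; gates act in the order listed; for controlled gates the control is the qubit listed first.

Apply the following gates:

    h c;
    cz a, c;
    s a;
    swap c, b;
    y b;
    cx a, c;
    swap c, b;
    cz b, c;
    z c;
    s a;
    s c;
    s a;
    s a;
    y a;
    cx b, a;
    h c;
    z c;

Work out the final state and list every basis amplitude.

The final amplitudes are 1/2 + I/2 on |100>, -1/2 + I/2 on |101>, and 0 on every other basis state.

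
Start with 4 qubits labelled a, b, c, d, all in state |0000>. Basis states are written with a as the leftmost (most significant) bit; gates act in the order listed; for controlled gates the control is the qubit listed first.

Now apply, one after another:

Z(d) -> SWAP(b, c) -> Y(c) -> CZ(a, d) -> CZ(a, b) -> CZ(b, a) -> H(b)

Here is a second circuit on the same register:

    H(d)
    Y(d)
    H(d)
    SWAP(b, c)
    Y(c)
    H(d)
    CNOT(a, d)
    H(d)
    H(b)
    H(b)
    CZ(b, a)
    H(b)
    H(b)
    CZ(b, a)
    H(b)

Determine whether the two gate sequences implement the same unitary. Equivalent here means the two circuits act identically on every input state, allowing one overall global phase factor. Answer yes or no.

No, they are not equivalent — no single phase factor reconciles the two unitaries.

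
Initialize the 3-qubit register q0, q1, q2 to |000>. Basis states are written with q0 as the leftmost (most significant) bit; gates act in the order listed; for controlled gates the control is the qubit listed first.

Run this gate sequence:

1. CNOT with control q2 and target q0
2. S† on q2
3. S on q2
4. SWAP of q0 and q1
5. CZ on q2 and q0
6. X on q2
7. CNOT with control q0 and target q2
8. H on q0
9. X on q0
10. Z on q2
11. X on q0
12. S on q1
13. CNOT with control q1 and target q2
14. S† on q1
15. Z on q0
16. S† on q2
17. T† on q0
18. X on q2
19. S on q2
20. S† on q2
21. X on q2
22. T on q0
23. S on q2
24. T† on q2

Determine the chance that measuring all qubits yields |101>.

The probability of measuring |101> is 1/2. Key observation: steps 16-23 multiply out to the identity, so the circuit reduces to the remaining gates.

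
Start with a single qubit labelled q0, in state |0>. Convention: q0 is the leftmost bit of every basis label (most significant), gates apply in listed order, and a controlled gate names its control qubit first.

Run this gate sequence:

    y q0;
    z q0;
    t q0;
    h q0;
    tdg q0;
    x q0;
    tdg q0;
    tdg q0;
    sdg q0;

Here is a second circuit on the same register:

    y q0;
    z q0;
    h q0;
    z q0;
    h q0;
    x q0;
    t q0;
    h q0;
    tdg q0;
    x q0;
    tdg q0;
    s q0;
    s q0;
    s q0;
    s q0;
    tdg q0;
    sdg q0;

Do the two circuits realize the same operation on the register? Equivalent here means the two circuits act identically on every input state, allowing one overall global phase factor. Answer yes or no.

Yes, they are equivalent — the unitaries differ by at most a global phase.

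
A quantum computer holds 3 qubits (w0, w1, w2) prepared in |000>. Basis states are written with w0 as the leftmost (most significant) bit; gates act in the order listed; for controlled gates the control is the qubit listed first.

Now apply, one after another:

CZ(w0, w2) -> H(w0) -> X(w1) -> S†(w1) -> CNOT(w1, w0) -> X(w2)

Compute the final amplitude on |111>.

|111> carries amplitude -sqrt(2)*I/2 in the final state.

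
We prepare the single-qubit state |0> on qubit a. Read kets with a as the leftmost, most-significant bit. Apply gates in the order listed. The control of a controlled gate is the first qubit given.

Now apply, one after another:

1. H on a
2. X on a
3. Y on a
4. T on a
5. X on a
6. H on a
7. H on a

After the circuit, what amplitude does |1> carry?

The final state's coefficient on |1> equals -sqrt(2)*I/2. Key observation: steps 6-7 multiply out to the identity, so the circuit reduces to the remaining gates.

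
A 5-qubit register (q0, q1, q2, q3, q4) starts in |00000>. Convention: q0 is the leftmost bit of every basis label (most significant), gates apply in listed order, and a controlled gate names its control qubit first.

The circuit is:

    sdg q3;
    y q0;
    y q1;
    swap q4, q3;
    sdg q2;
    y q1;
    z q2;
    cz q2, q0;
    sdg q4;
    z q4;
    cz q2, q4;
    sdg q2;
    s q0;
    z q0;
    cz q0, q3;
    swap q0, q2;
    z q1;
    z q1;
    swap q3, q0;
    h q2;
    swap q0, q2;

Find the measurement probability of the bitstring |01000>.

Outcome |01000> occurs with probability 0.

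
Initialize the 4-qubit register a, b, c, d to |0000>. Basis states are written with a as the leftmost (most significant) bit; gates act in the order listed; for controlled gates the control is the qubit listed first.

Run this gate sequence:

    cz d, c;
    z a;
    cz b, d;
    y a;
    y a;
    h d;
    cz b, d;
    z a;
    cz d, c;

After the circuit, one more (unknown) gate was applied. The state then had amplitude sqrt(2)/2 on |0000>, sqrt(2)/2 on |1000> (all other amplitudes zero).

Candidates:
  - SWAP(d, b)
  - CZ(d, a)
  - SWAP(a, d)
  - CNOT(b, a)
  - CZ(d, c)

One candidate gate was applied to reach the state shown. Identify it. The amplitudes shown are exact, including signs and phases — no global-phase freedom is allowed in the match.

It was SWAP(a, d) that produced the state shown.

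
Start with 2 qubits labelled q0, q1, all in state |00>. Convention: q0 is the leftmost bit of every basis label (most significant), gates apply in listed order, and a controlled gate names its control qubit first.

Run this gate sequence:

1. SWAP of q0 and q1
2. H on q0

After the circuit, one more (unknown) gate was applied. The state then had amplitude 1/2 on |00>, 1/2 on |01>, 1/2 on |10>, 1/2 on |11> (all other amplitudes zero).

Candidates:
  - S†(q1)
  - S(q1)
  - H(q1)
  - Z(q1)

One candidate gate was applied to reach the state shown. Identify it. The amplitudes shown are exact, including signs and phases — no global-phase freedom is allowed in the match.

The unique candidate consistent with the amplitudes is H(q1).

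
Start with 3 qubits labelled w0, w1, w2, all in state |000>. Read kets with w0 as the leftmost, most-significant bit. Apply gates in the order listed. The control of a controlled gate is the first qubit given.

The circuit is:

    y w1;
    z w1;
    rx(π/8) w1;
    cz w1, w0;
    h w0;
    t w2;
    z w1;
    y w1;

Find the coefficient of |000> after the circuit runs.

The final state's coefficient on |000> equals sqrt(2)*cos(pi/16)/2.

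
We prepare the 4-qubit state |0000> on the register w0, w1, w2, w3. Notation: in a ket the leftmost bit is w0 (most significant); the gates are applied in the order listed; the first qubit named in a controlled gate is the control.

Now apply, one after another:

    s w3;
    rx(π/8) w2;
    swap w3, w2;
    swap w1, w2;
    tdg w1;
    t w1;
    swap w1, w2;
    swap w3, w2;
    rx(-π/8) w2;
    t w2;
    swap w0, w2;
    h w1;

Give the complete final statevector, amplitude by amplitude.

The resulting statevector has amplitude sqrt(2)/2 on |0000>, sqrt(2)/2 on |0100>, and 0 on every other basis state. Key observation: gates 2-9 undo each other exactly, leaving only the rest of the circuit to track.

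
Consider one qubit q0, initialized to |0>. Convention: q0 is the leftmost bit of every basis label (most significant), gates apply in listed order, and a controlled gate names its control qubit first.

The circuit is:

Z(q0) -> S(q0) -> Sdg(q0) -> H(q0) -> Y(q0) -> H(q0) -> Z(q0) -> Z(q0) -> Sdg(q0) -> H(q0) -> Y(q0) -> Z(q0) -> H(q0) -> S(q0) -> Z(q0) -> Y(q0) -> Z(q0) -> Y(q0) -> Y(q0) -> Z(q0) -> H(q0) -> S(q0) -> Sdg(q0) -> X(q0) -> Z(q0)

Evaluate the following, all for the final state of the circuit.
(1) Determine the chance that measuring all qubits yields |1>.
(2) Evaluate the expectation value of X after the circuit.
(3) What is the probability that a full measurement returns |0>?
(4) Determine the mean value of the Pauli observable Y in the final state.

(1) A full measurement returns |1> with probability 1/2.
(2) The expectation value of X is -1.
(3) The probability of measuring |0> is 1/2.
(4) The expectation value of Y is 0.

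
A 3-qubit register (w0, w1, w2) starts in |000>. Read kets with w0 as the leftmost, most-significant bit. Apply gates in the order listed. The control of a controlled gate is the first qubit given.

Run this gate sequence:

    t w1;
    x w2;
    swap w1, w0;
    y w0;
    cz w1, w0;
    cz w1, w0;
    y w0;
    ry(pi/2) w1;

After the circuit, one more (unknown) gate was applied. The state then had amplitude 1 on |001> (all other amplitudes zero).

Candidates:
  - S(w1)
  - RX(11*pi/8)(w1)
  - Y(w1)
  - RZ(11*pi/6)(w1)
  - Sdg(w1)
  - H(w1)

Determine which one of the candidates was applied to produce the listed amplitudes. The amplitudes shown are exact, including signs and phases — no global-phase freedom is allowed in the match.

It was H(w1) that produced the state shown. Key observation: gates 4-7 undo each other exactly, leaving only the rest of the circuit to track.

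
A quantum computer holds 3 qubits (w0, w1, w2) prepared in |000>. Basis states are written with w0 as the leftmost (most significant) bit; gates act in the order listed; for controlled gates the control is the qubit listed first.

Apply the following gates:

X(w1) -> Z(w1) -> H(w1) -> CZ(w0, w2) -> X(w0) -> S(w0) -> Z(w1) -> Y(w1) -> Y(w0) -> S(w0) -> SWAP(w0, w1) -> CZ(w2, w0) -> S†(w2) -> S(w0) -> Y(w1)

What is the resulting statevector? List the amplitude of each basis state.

The resulting statevector has amplitude -sqrt(2)/2 on |010>, sqrt(2)*I/2 on |110>, and 0 on every other basis state.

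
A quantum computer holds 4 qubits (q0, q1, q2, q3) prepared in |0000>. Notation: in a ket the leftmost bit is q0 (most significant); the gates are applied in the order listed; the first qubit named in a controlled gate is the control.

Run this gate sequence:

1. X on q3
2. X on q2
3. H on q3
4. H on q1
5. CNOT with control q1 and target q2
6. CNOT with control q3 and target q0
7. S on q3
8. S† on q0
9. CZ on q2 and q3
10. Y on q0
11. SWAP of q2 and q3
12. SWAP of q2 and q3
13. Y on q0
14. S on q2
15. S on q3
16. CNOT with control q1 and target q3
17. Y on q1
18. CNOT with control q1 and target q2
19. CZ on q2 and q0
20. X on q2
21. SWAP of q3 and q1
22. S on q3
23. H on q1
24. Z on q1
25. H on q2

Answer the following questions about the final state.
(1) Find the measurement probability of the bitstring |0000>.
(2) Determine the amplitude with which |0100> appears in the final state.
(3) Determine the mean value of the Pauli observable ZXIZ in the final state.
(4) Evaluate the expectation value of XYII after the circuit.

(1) Outcome |0000> occurs with probability 1/16.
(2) The final state's coefficient on |0100> equals -I/4.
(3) The observable ZXIZ averages to 1.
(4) The expectation value of XYII is 1.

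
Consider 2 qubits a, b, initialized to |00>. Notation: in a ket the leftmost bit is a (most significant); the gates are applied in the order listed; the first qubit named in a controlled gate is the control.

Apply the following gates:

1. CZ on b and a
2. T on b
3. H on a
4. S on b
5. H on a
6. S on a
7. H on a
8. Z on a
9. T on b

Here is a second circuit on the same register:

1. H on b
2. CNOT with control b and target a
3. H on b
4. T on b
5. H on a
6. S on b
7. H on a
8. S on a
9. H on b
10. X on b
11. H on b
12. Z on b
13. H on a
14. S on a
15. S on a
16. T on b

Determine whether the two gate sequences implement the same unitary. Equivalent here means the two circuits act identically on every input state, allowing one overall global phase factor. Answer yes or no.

No: there is an input state on which the two circuits produce genuinely different outputs (not merely differing by a phase).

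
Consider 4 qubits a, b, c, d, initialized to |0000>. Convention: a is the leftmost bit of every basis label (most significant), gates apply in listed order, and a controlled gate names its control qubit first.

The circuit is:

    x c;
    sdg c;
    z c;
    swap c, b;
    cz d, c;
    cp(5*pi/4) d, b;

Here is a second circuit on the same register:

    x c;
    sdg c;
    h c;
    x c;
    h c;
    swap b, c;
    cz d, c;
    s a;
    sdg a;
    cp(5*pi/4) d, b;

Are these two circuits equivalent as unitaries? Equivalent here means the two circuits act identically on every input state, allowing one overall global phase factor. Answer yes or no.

Yes: on every input state the two circuits agree up to one overall phase factor.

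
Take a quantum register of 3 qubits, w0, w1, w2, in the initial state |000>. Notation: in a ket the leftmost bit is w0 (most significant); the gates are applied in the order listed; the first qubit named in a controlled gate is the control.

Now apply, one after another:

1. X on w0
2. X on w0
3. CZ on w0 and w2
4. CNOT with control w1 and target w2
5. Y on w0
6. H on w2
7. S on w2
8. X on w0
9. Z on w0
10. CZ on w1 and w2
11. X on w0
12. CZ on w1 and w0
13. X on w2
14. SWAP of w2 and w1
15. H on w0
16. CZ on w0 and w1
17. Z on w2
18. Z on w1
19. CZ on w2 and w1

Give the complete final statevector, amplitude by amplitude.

The resulting statevector has amplitude -1/2 on |000>, 0 on |001>, -I/2 on |010>, 0 on |011>, 1/2 on |100>, 0 on |101>, -I/2 on |110>, 0 on |111>.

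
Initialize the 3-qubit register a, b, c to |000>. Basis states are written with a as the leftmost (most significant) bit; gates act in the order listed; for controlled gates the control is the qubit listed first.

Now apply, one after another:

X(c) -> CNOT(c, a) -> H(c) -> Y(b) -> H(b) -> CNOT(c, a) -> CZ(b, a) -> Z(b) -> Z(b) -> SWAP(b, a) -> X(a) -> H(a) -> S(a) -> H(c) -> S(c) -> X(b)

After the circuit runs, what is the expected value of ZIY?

In the final state, ZIY has expectation 1.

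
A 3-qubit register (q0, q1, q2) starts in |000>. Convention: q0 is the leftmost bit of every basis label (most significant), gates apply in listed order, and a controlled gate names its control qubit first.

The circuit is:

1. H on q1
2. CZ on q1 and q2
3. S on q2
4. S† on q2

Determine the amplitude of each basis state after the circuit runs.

After the circuit, the state carries amplitude sqrt(2)/2 on |000>, sqrt(2)/2 on |010>, and 0 on every other basis state. Key observation: the block from step 3 through step 4 cancels to the identity and can be dropped.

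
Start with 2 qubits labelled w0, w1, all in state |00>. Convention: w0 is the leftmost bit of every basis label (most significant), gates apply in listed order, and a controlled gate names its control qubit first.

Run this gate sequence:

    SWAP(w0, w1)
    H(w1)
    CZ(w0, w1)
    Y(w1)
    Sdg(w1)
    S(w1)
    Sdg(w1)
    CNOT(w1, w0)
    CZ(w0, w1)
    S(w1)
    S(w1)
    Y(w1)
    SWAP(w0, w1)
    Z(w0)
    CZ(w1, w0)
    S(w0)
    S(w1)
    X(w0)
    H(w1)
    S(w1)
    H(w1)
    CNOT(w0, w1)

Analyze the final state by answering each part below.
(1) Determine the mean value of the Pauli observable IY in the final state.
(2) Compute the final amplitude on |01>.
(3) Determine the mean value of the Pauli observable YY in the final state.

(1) In the final state, IY has expectation -1.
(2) |01> carries amplitude sqrt(2)*(-1 - I)/4 in the final state.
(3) The expectation value of YY is -1.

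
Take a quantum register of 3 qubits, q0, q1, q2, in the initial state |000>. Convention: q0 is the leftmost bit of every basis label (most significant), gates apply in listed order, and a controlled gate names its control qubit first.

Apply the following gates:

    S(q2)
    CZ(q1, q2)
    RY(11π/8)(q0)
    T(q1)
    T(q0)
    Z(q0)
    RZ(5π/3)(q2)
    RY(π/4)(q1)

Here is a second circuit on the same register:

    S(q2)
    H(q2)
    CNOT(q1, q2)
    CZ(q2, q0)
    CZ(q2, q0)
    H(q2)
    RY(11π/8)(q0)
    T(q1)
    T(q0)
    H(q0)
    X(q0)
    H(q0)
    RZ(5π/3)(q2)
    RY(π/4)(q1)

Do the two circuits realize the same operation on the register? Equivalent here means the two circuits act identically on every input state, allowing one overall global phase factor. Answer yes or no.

Yes — the two circuits implement the same unitary up to a global phase.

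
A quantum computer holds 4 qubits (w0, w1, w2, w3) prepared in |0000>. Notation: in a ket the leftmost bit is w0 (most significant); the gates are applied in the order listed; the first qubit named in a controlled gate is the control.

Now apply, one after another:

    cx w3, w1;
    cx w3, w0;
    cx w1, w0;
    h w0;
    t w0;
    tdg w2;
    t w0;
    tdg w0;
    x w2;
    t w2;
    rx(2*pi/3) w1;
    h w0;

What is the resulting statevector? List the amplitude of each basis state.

The resulting statevector has amplitude exp(I*pi/4)/4 + I/4 on |0010>, sqrt(3)*(1 - exp(3*I*pi/4))/4 on |0110>, -I/4 + exp(I*pi/4)/4 on |1010>, sqrt(3)*(-1 - exp(3*I*pi/4))/4 on |1110>, and 0 on every other basis state.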